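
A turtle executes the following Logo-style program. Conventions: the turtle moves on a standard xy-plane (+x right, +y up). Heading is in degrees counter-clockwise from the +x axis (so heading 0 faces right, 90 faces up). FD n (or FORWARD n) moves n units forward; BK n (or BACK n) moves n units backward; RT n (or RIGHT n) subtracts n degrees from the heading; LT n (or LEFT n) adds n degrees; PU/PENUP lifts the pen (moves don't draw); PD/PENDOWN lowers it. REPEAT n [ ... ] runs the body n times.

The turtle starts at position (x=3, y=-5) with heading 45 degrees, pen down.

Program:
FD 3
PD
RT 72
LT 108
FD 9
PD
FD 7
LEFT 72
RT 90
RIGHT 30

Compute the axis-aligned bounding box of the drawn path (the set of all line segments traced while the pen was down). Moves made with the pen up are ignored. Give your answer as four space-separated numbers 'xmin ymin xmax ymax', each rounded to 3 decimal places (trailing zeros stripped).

Answer: 3 -5 7.624 12.924

Derivation:
Executing turtle program step by step:
Start: pos=(3,-5), heading=45, pen down
FD 3: (3,-5) -> (5.121,-2.879) [heading=45, draw]
PD: pen down
RT 72: heading 45 -> 333
LT 108: heading 333 -> 81
FD 9: (5.121,-2.879) -> (6.529,6.011) [heading=81, draw]
PD: pen down
FD 7: (6.529,6.011) -> (7.624,12.924) [heading=81, draw]
LT 72: heading 81 -> 153
RT 90: heading 153 -> 63
RT 30: heading 63 -> 33
Final: pos=(7.624,12.924), heading=33, 3 segment(s) drawn

Segment endpoints: x in {3, 5.121, 6.529, 7.624}, y in {-5, -2.879, 6.011, 12.924}
xmin=3, ymin=-5, xmax=7.624, ymax=12.924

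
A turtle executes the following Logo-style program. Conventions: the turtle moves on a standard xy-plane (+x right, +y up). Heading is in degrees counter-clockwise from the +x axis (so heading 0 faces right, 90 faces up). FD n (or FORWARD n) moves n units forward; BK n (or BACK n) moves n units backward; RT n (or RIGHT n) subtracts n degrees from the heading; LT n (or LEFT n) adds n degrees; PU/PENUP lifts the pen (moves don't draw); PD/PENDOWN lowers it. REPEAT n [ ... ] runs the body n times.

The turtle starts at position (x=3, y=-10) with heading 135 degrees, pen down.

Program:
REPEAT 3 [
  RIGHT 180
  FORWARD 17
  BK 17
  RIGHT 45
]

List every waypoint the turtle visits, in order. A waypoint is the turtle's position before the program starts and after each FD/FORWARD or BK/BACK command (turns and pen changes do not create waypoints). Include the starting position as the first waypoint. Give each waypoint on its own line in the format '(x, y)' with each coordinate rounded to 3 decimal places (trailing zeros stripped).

Executing turtle program step by step:
Start: pos=(3,-10), heading=135, pen down
REPEAT 3 [
  -- iteration 1/3 --
  RT 180: heading 135 -> 315
  FD 17: (3,-10) -> (15.021,-22.021) [heading=315, draw]
  BK 17: (15.021,-22.021) -> (3,-10) [heading=315, draw]
  RT 45: heading 315 -> 270
  -- iteration 2/3 --
  RT 180: heading 270 -> 90
  FD 17: (3,-10) -> (3,7) [heading=90, draw]
  BK 17: (3,7) -> (3,-10) [heading=90, draw]
  RT 45: heading 90 -> 45
  -- iteration 3/3 --
  RT 180: heading 45 -> 225
  FD 17: (3,-10) -> (-9.021,-22.021) [heading=225, draw]
  BK 17: (-9.021,-22.021) -> (3,-10) [heading=225, draw]
  RT 45: heading 225 -> 180
]
Final: pos=(3,-10), heading=180, 6 segment(s) drawn
Waypoints (7 total):
(3, -10)
(15.021, -22.021)
(3, -10)
(3, 7)
(3, -10)
(-9.021, -22.021)
(3, -10)

Answer: (3, -10)
(15.021, -22.021)
(3, -10)
(3, 7)
(3, -10)
(-9.021, -22.021)
(3, -10)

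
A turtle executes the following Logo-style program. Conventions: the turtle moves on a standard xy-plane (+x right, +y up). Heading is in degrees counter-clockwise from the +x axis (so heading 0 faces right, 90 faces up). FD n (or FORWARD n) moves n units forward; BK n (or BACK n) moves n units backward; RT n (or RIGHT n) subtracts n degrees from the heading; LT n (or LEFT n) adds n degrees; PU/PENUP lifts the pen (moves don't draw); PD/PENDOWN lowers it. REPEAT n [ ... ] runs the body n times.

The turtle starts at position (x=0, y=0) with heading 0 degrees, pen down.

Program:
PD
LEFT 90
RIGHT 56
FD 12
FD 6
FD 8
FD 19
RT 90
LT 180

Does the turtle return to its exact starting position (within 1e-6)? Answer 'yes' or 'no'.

Answer: no

Derivation:
Executing turtle program step by step:
Start: pos=(0,0), heading=0, pen down
PD: pen down
LT 90: heading 0 -> 90
RT 56: heading 90 -> 34
FD 12: (0,0) -> (9.948,6.71) [heading=34, draw]
FD 6: (9.948,6.71) -> (14.923,10.065) [heading=34, draw]
FD 8: (14.923,10.065) -> (21.555,14.539) [heading=34, draw]
FD 19: (21.555,14.539) -> (37.307,25.164) [heading=34, draw]
RT 90: heading 34 -> 304
LT 180: heading 304 -> 124
Final: pos=(37.307,25.164), heading=124, 4 segment(s) drawn

Start position: (0, 0)
Final position: (37.307, 25.164)
Distance = 45; >= 1e-6 -> NOT closed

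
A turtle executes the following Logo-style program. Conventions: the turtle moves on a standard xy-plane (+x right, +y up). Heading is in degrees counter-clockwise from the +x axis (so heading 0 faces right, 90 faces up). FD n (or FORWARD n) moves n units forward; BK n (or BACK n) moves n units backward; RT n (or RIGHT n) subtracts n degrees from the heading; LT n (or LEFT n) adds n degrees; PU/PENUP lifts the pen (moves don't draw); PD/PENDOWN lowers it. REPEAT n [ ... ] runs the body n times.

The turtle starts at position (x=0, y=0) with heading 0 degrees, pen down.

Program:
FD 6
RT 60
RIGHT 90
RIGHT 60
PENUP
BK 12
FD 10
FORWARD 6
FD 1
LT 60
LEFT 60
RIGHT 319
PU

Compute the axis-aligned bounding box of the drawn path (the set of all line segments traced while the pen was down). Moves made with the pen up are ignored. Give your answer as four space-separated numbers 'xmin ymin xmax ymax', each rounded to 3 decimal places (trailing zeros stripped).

Answer: 0 0 6 0

Derivation:
Executing turtle program step by step:
Start: pos=(0,0), heading=0, pen down
FD 6: (0,0) -> (6,0) [heading=0, draw]
RT 60: heading 0 -> 300
RT 90: heading 300 -> 210
RT 60: heading 210 -> 150
PU: pen up
BK 12: (6,0) -> (16.392,-6) [heading=150, move]
FD 10: (16.392,-6) -> (7.732,-1) [heading=150, move]
FD 6: (7.732,-1) -> (2.536,2) [heading=150, move]
FD 1: (2.536,2) -> (1.67,2.5) [heading=150, move]
LT 60: heading 150 -> 210
LT 60: heading 210 -> 270
RT 319: heading 270 -> 311
PU: pen up
Final: pos=(1.67,2.5), heading=311, 1 segment(s) drawn

Segment endpoints: x in {0, 6}, y in {0}
xmin=0, ymin=0, xmax=6, ymax=0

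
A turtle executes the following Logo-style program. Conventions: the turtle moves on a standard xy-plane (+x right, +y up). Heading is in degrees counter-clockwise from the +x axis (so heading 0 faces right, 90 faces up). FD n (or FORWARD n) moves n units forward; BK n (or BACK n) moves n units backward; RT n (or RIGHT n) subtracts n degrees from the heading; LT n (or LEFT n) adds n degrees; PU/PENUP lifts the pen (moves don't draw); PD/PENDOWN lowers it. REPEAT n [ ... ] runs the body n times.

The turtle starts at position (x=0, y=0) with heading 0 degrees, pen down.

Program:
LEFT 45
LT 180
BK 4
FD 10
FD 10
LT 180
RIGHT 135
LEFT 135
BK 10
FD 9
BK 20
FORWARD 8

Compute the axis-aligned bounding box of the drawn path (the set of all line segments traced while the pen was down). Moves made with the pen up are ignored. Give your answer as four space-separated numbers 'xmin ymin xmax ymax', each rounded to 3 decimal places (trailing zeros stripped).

Executing turtle program step by step:
Start: pos=(0,0), heading=0, pen down
LT 45: heading 0 -> 45
LT 180: heading 45 -> 225
BK 4: (0,0) -> (2.828,2.828) [heading=225, draw]
FD 10: (2.828,2.828) -> (-4.243,-4.243) [heading=225, draw]
FD 10: (-4.243,-4.243) -> (-11.314,-11.314) [heading=225, draw]
LT 180: heading 225 -> 45
RT 135: heading 45 -> 270
LT 135: heading 270 -> 45
BK 10: (-11.314,-11.314) -> (-18.385,-18.385) [heading=45, draw]
FD 9: (-18.385,-18.385) -> (-12.021,-12.021) [heading=45, draw]
BK 20: (-12.021,-12.021) -> (-26.163,-26.163) [heading=45, draw]
FD 8: (-26.163,-26.163) -> (-20.506,-20.506) [heading=45, draw]
Final: pos=(-20.506,-20.506), heading=45, 7 segment(s) drawn

Segment endpoints: x in {-26.163, -20.506, -18.385, -12.021, -11.314, -4.243, 0, 2.828}, y in {-26.163, -20.506, -18.385, -12.021, -11.314, -4.243, 0, 2.828}
xmin=-26.163, ymin=-26.163, xmax=2.828, ymax=2.828

Answer: -26.163 -26.163 2.828 2.828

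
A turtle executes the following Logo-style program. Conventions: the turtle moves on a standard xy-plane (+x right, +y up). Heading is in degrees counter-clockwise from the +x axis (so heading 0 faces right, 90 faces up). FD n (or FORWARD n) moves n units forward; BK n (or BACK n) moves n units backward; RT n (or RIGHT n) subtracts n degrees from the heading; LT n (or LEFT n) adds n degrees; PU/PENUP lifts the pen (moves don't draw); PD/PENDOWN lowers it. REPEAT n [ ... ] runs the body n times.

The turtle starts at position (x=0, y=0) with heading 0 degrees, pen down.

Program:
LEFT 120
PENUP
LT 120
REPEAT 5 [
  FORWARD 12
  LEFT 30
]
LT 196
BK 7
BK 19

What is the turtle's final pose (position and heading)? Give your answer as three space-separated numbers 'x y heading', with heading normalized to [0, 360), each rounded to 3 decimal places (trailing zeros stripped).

Answer: 40.453 -20.082 226

Derivation:
Executing turtle program step by step:
Start: pos=(0,0), heading=0, pen down
LT 120: heading 0 -> 120
PU: pen up
LT 120: heading 120 -> 240
REPEAT 5 [
  -- iteration 1/5 --
  FD 12: (0,0) -> (-6,-10.392) [heading=240, move]
  LT 30: heading 240 -> 270
  -- iteration 2/5 --
  FD 12: (-6,-10.392) -> (-6,-22.392) [heading=270, move]
  LT 30: heading 270 -> 300
  -- iteration 3/5 --
  FD 12: (-6,-22.392) -> (0,-32.785) [heading=300, move]
  LT 30: heading 300 -> 330
  -- iteration 4/5 --
  FD 12: (0,-32.785) -> (10.392,-38.785) [heading=330, move]
  LT 30: heading 330 -> 0
  -- iteration 5/5 --
  FD 12: (10.392,-38.785) -> (22.392,-38.785) [heading=0, move]
  LT 30: heading 0 -> 30
]
LT 196: heading 30 -> 226
BK 7: (22.392,-38.785) -> (27.255,-33.749) [heading=226, move]
BK 19: (27.255,-33.749) -> (40.453,-20.082) [heading=226, move]
Final: pos=(40.453,-20.082), heading=226, 0 segment(s) drawn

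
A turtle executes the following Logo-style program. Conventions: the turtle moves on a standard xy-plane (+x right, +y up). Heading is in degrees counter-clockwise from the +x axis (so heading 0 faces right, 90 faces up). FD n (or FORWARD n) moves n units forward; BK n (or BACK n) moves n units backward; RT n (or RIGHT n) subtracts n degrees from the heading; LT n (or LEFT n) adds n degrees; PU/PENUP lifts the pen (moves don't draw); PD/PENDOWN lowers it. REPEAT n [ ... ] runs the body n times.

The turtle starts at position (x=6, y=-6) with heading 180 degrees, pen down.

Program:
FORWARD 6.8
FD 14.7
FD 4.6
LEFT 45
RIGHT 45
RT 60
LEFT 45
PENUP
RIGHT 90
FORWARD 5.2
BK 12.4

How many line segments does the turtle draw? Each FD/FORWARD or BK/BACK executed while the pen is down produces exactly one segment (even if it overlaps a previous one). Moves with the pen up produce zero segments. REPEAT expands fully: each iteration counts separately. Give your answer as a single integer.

Executing turtle program step by step:
Start: pos=(6,-6), heading=180, pen down
FD 6.8: (6,-6) -> (-0.8,-6) [heading=180, draw]
FD 14.7: (-0.8,-6) -> (-15.5,-6) [heading=180, draw]
FD 4.6: (-15.5,-6) -> (-20.1,-6) [heading=180, draw]
LT 45: heading 180 -> 225
RT 45: heading 225 -> 180
RT 60: heading 180 -> 120
LT 45: heading 120 -> 165
PU: pen up
RT 90: heading 165 -> 75
FD 5.2: (-20.1,-6) -> (-18.754,-0.977) [heading=75, move]
BK 12.4: (-18.754,-0.977) -> (-21.963,-12.955) [heading=75, move]
Final: pos=(-21.963,-12.955), heading=75, 3 segment(s) drawn
Segments drawn: 3

Answer: 3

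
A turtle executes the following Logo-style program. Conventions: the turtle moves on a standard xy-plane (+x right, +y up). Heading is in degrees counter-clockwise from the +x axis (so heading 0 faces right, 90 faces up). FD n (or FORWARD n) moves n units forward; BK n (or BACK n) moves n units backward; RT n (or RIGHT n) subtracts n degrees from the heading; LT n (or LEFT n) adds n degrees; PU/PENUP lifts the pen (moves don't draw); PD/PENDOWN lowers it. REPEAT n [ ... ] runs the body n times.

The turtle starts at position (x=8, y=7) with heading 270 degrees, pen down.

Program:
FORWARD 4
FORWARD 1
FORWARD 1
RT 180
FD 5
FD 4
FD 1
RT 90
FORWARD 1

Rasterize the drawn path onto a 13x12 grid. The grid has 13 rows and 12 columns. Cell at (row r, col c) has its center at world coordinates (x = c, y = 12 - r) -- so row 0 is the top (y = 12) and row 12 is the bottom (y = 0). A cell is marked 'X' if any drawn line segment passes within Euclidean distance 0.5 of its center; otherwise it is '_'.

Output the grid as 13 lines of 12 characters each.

Segment 0: (8,7) -> (8,3)
Segment 1: (8,3) -> (8,2)
Segment 2: (8,2) -> (8,1)
Segment 3: (8,1) -> (8,6)
Segment 4: (8,6) -> (8,10)
Segment 5: (8,10) -> (8,11)
Segment 6: (8,11) -> (9,11)

Answer: ____________
________XX__
________X___
________X___
________X___
________X___
________X___
________X___
________X___
________X___
________X___
________X___
____________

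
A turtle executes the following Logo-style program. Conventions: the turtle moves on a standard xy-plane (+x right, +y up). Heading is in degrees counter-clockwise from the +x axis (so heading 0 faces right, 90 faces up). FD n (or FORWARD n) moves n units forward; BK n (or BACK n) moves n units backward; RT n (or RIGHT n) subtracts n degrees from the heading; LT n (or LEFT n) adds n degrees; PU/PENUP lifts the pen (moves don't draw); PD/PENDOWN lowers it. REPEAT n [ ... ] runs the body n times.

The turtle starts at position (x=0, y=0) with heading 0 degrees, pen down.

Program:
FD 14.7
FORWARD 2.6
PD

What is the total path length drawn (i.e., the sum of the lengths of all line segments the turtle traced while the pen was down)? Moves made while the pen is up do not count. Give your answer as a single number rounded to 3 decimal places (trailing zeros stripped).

Executing turtle program step by step:
Start: pos=(0,0), heading=0, pen down
FD 14.7: (0,0) -> (14.7,0) [heading=0, draw]
FD 2.6: (14.7,0) -> (17.3,0) [heading=0, draw]
PD: pen down
Final: pos=(17.3,0), heading=0, 2 segment(s) drawn

Segment lengths:
  seg 1: (0,0) -> (14.7,0), length = 14.7
  seg 2: (14.7,0) -> (17.3,0), length = 2.6
Total = 17.3

Answer: 17.3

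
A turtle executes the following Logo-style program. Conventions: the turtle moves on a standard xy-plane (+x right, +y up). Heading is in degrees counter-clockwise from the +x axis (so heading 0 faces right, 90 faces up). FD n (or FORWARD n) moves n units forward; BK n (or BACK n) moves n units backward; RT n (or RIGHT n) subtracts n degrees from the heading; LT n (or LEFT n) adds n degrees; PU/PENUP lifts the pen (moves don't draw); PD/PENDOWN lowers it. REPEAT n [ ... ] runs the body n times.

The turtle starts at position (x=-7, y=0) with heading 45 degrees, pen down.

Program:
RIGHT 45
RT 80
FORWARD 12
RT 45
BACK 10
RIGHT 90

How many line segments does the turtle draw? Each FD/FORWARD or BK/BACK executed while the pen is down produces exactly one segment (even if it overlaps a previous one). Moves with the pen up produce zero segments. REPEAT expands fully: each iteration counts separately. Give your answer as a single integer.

Executing turtle program step by step:
Start: pos=(-7,0), heading=45, pen down
RT 45: heading 45 -> 0
RT 80: heading 0 -> 280
FD 12: (-7,0) -> (-4.916,-11.818) [heading=280, draw]
RT 45: heading 280 -> 235
BK 10: (-4.916,-11.818) -> (0.82,-3.626) [heading=235, draw]
RT 90: heading 235 -> 145
Final: pos=(0.82,-3.626), heading=145, 2 segment(s) drawn
Segments drawn: 2

Answer: 2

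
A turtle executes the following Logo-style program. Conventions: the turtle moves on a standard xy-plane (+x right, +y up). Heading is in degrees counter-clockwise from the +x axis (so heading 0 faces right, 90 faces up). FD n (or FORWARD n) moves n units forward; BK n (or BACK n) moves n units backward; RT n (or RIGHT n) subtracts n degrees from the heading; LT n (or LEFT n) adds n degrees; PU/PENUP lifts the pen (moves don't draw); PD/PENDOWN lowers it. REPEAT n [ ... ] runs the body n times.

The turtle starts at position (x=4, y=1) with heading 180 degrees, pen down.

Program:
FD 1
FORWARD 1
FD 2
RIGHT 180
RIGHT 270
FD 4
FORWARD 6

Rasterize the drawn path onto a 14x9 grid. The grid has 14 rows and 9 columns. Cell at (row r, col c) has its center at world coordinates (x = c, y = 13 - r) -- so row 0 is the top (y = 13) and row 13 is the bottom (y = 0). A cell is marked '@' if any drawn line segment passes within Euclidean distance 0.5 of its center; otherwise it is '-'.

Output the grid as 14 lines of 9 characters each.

Segment 0: (4,1) -> (3,1)
Segment 1: (3,1) -> (2,1)
Segment 2: (2,1) -> (0,1)
Segment 3: (0,1) -> (-0,5)
Segment 4: (-0,5) -> (-0,11)

Answer: ---------
---------
@--------
@--------
@--------
@--------
@--------
@--------
@--------
@--------
@--------
@--------
@@@@@----
---------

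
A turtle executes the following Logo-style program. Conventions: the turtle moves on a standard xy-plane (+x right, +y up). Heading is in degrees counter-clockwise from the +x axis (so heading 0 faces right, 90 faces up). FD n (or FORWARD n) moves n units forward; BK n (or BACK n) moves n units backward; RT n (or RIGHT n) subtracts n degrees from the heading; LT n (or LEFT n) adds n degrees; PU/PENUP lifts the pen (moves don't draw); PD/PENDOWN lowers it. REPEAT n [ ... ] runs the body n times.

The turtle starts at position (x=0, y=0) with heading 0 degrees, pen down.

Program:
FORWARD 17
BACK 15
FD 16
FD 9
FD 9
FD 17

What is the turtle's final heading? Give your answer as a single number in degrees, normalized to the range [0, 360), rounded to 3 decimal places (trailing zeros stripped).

Executing turtle program step by step:
Start: pos=(0,0), heading=0, pen down
FD 17: (0,0) -> (17,0) [heading=0, draw]
BK 15: (17,0) -> (2,0) [heading=0, draw]
FD 16: (2,0) -> (18,0) [heading=0, draw]
FD 9: (18,0) -> (27,0) [heading=0, draw]
FD 9: (27,0) -> (36,0) [heading=0, draw]
FD 17: (36,0) -> (53,0) [heading=0, draw]
Final: pos=(53,0), heading=0, 6 segment(s) drawn

Answer: 0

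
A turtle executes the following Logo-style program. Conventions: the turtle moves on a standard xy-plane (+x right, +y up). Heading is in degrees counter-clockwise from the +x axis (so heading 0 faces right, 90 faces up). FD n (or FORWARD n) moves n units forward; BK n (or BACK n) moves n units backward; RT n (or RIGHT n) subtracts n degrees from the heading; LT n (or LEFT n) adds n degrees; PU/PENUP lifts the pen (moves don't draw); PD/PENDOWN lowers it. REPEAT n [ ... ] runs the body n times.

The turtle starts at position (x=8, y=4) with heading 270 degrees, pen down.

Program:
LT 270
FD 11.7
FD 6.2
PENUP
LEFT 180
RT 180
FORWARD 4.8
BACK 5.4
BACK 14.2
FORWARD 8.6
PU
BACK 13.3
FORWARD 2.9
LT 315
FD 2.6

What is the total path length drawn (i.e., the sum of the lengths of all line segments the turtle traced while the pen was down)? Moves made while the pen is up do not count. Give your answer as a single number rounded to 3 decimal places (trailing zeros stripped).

Executing turtle program step by step:
Start: pos=(8,4), heading=270, pen down
LT 270: heading 270 -> 180
FD 11.7: (8,4) -> (-3.7,4) [heading=180, draw]
FD 6.2: (-3.7,4) -> (-9.9,4) [heading=180, draw]
PU: pen up
LT 180: heading 180 -> 0
RT 180: heading 0 -> 180
FD 4.8: (-9.9,4) -> (-14.7,4) [heading=180, move]
BK 5.4: (-14.7,4) -> (-9.3,4) [heading=180, move]
BK 14.2: (-9.3,4) -> (4.9,4) [heading=180, move]
FD 8.6: (4.9,4) -> (-3.7,4) [heading=180, move]
PU: pen up
BK 13.3: (-3.7,4) -> (9.6,4) [heading=180, move]
FD 2.9: (9.6,4) -> (6.7,4) [heading=180, move]
LT 315: heading 180 -> 135
FD 2.6: (6.7,4) -> (4.862,5.838) [heading=135, move]
Final: pos=(4.862,5.838), heading=135, 2 segment(s) drawn

Segment lengths:
  seg 1: (8,4) -> (-3.7,4), length = 11.7
  seg 2: (-3.7,4) -> (-9.9,4), length = 6.2
Total = 17.9

Answer: 17.9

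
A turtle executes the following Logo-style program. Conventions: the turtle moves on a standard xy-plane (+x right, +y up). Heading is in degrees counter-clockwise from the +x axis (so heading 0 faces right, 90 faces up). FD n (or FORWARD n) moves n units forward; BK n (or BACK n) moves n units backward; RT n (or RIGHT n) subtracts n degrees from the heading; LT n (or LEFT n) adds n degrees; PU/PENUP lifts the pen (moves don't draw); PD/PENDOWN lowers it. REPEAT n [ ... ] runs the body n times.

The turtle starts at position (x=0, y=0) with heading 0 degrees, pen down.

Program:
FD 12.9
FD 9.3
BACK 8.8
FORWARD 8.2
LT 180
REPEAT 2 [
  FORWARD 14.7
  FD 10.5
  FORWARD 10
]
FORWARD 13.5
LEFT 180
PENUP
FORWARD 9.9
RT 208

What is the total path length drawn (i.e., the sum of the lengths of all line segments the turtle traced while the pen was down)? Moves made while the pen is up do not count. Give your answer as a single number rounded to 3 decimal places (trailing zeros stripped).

Answer: 123.1

Derivation:
Executing turtle program step by step:
Start: pos=(0,0), heading=0, pen down
FD 12.9: (0,0) -> (12.9,0) [heading=0, draw]
FD 9.3: (12.9,0) -> (22.2,0) [heading=0, draw]
BK 8.8: (22.2,0) -> (13.4,0) [heading=0, draw]
FD 8.2: (13.4,0) -> (21.6,0) [heading=0, draw]
LT 180: heading 0 -> 180
REPEAT 2 [
  -- iteration 1/2 --
  FD 14.7: (21.6,0) -> (6.9,0) [heading=180, draw]
  FD 10.5: (6.9,0) -> (-3.6,0) [heading=180, draw]
  FD 10: (-3.6,0) -> (-13.6,0) [heading=180, draw]
  -- iteration 2/2 --
  FD 14.7: (-13.6,0) -> (-28.3,0) [heading=180, draw]
  FD 10.5: (-28.3,0) -> (-38.8,0) [heading=180, draw]
  FD 10: (-38.8,0) -> (-48.8,0) [heading=180, draw]
]
FD 13.5: (-48.8,0) -> (-62.3,0) [heading=180, draw]
LT 180: heading 180 -> 0
PU: pen up
FD 9.9: (-62.3,0) -> (-52.4,0) [heading=0, move]
RT 208: heading 0 -> 152
Final: pos=(-52.4,0), heading=152, 11 segment(s) drawn

Segment lengths:
  seg 1: (0,0) -> (12.9,0), length = 12.9
  seg 2: (12.9,0) -> (22.2,0), length = 9.3
  seg 3: (22.2,0) -> (13.4,0), length = 8.8
  seg 4: (13.4,0) -> (21.6,0), length = 8.2
  seg 5: (21.6,0) -> (6.9,0), length = 14.7
  seg 6: (6.9,0) -> (-3.6,0), length = 10.5
  seg 7: (-3.6,0) -> (-13.6,0), length = 10
  seg 8: (-13.6,0) -> (-28.3,0), length = 14.7
  seg 9: (-28.3,0) -> (-38.8,0), length = 10.5
  seg 10: (-38.8,0) -> (-48.8,0), length = 10
  seg 11: (-48.8,0) -> (-62.3,0), length = 13.5
Total = 123.1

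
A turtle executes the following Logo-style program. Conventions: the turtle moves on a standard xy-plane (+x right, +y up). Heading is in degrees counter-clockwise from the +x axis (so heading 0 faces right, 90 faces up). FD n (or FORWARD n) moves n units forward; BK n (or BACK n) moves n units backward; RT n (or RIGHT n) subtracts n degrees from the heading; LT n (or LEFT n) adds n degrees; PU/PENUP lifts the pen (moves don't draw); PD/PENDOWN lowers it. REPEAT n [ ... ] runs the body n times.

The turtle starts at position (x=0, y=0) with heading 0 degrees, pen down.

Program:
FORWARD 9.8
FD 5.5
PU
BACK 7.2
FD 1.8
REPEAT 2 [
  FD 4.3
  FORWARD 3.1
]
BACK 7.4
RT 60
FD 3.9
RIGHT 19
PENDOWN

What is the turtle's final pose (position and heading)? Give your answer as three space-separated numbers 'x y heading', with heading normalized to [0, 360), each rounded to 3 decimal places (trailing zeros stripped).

Answer: 19.25 -3.377 281

Derivation:
Executing turtle program step by step:
Start: pos=(0,0), heading=0, pen down
FD 9.8: (0,0) -> (9.8,0) [heading=0, draw]
FD 5.5: (9.8,0) -> (15.3,0) [heading=0, draw]
PU: pen up
BK 7.2: (15.3,0) -> (8.1,0) [heading=0, move]
FD 1.8: (8.1,0) -> (9.9,0) [heading=0, move]
REPEAT 2 [
  -- iteration 1/2 --
  FD 4.3: (9.9,0) -> (14.2,0) [heading=0, move]
  FD 3.1: (14.2,0) -> (17.3,0) [heading=0, move]
  -- iteration 2/2 --
  FD 4.3: (17.3,0) -> (21.6,0) [heading=0, move]
  FD 3.1: (21.6,0) -> (24.7,0) [heading=0, move]
]
BK 7.4: (24.7,0) -> (17.3,0) [heading=0, move]
RT 60: heading 0 -> 300
FD 3.9: (17.3,0) -> (19.25,-3.377) [heading=300, move]
RT 19: heading 300 -> 281
PD: pen down
Final: pos=(19.25,-3.377), heading=281, 2 segment(s) drawn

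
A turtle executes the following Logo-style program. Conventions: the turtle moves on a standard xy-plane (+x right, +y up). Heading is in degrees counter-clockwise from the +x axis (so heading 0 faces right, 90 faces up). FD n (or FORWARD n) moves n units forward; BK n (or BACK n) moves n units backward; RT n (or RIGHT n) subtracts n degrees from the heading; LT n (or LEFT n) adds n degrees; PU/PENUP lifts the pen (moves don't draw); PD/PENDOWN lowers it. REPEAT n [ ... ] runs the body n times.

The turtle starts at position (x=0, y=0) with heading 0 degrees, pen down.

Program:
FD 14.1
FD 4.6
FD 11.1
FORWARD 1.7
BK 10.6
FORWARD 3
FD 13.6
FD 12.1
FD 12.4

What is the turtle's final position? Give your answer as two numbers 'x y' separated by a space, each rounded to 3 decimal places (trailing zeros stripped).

Executing turtle program step by step:
Start: pos=(0,0), heading=0, pen down
FD 14.1: (0,0) -> (14.1,0) [heading=0, draw]
FD 4.6: (14.1,0) -> (18.7,0) [heading=0, draw]
FD 11.1: (18.7,0) -> (29.8,0) [heading=0, draw]
FD 1.7: (29.8,0) -> (31.5,0) [heading=0, draw]
BK 10.6: (31.5,0) -> (20.9,0) [heading=0, draw]
FD 3: (20.9,0) -> (23.9,0) [heading=0, draw]
FD 13.6: (23.9,0) -> (37.5,0) [heading=0, draw]
FD 12.1: (37.5,0) -> (49.6,0) [heading=0, draw]
FD 12.4: (49.6,0) -> (62,0) [heading=0, draw]
Final: pos=(62,0), heading=0, 9 segment(s) drawn

Answer: 62 0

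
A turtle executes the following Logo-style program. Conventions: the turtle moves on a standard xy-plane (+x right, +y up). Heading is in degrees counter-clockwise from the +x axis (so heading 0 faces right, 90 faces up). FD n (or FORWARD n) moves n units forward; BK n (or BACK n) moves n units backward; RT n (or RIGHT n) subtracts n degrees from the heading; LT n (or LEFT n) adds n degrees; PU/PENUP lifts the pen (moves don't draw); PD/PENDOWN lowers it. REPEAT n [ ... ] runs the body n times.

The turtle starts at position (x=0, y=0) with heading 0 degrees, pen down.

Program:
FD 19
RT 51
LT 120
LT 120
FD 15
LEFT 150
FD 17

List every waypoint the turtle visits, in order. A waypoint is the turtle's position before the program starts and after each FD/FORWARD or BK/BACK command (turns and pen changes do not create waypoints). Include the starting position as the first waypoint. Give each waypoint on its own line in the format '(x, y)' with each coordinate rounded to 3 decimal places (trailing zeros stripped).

Executing turtle program step by step:
Start: pos=(0,0), heading=0, pen down
FD 19: (0,0) -> (19,0) [heading=0, draw]
RT 51: heading 0 -> 309
LT 120: heading 309 -> 69
LT 120: heading 69 -> 189
FD 15: (19,0) -> (4.185,-2.347) [heading=189, draw]
LT 150: heading 189 -> 339
FD 17: (4.185,-2.347) -> (20.056,-8.439) [heading=339, draw]
Final: pos=(20.056,-8.439), heading=339, 3 segment(s) drawn
Waypoints (4 total):
(0, 0)
(19, 0)
(4.185, -2.347)
(20.056, -8.439)

Answer: (0, 0)
(19, 0)
(4.185, -2.347)
(20.056, -8.439)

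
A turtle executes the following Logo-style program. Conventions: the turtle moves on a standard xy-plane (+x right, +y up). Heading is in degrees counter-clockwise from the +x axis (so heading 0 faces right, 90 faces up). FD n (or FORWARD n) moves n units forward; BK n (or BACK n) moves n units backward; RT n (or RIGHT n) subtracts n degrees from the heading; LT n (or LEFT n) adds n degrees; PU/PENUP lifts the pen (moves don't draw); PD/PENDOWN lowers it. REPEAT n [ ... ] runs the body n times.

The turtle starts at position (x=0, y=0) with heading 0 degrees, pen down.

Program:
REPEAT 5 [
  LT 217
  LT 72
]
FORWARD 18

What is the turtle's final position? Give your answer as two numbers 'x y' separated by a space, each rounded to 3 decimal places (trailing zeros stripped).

Executing turtle program step by step:
Start: pos=(0,0), heading=0, pen down
REPEAT 5 [
  -- iteration 1/5 --
  LT 217: heading 0 -> 217
  LT 72: heading 217 -> 289
  -- iteration 2/5 --
  LT 217: heading 289 -> 146
  LT 72: heading 146 -> 218
  -- iteration 3/5 --
  LT 217: heading 218 -> 75
  LT 72: heading 75 -> 147
  -- iteration 4/5 --
  LT 217: heading 147 -> 4
  LT 72: heading 4 -> 76
  -- iteration 5/5 --
  LT 217: heading 76 -> 293
  LT 72: heading 293 -> 5
]
FD 18: (0,0) -> (17.932,1.569) [heading=5, draw]
Final: pos=(17.932,1.569), heading=5, 1 segment(s) drawn

Answer: 17.932 1.569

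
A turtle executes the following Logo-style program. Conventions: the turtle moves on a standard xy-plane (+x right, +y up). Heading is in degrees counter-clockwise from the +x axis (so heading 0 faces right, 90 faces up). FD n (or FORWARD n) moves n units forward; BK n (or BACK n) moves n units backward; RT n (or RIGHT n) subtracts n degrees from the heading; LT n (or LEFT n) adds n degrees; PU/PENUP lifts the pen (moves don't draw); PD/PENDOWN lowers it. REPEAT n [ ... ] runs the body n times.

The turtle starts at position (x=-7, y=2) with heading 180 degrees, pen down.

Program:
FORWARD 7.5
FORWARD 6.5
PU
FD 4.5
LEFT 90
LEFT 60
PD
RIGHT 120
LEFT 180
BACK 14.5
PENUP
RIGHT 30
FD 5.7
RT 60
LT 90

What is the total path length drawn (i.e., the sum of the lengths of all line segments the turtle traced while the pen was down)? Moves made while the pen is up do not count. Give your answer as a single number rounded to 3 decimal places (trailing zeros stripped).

Answer: 28.5

Derivation:
Executing turtle program step by step:
Start: pos=(-7,2), heading=180, pen down
FD 7.5: (-7,2) -> (-14.5,2) [heading=180, draw]
FD 6.5: (-14.5,2) -> (-21,2) [heading=180, draw]
PU: pen up
FD 4.5: (-21,2) -> (-25.5,2) [heading=180, move]
LT 90: heading 180 -> 270
LT 60: heading 270 -> 330
PD: pen down
RT 120: heading 330 -> 210
LT 180: heading 210 -> 30
BK 14.5: (-25.5,2) -> (-38.057,-5.25) [heading=30, draw]
PU: pen up
RT 30: heading 30 -> 0
FD 5.7: (-38.057,-5.25) -> (-32.357,-5.25) [heading=0, move]
RT 60: heading 0 -> 300
LT 90: heading 300 -> 30
Final: pos=(-32.357,-5.25), heading=30, 3 segment(s) drawn

Segment lengths:
  seg 1: (-7,2) -> (-14.5,2), length = 7.5
  seg 2: (-14.5,2) -> (-21,2), length = 6.5
  seg 3: (-25.5,2) -> (-38.057,-5.25), length = 14.5
Total = 28.5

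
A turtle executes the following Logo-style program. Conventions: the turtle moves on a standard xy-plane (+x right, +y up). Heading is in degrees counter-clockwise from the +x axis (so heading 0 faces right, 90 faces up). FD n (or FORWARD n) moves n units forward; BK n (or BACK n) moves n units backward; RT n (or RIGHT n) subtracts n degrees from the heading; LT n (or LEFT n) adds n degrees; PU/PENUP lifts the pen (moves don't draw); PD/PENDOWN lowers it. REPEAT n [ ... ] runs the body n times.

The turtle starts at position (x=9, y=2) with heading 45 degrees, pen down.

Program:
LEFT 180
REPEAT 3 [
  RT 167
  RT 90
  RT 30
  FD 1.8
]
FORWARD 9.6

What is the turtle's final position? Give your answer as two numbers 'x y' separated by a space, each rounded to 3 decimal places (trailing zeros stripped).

Answer: 12.804 12.092

Derivation:
Executing turtle program step by step:
Start: pos=(9,2), heading=45, pen down
LT 180: heading 45 -> 225
REPEAT 3 [
  -- iteration 1/3 --
  RT 167: heading 225 -> 58
  RT 90: heading 58 -> 328
  RT 30: heading 328 -> 298
  FD 1.8: (9,2) -> (9.845,0.411) [heading=298, draw]
  -- iteration 2/3 --
  RT 167: heading 298 -> 131
  RT 90: heading 131 -> 41
  RT 30: heading 41 -> 11
  FD 1.8: (9.845,0.411) -> (11.612,0.754) [heading=11, draw]
  -- iteration 3/3 --
  RT 167: heading 11 -> 204
  RT 90: heading 204 -> 114
  RT 30: heading 114 -> 84
  FD 1.8: (11.612,0.754) -> (11.8,2.544) [heading=84, draw]
]
FD 9.6: (11.8,2.544) -> (12.804,12.092) [heading=84, draw]
Final: pos=(12.804,12.092), heading=84, 4 segment(s) drawn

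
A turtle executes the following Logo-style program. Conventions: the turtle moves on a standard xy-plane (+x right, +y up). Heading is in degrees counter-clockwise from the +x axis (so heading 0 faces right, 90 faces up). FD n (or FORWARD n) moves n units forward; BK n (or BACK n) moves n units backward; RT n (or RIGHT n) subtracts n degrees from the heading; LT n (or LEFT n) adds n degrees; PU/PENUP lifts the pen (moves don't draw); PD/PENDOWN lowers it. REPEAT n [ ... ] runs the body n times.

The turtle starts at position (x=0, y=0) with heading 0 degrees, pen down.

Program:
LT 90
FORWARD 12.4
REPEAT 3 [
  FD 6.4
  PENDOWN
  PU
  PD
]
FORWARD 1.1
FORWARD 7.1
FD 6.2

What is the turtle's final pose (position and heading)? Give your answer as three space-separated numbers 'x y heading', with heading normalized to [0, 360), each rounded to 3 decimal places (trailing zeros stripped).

Answer: 0 46 90

Derivation:
Executing turtle program step by step:
Start: pos=(0,0), heading=0, pen down
LT 90: heading 0 -> 90
FD 12.4: (0,0) -> (0,12.4) [heading=90, draw]
REPEAT 3 [
  -- iteration 1/3 --
  FD 6.4: (0,12.4) -> (0,18.8) [heading=90, draw]
  PD: pen down
  PU: pen up
  PD: pen down
  -- iteration 2/3 --
  FD 6.4: (0,18.8) -> (0,25.2) [heading=90, draw]
  PD: pen down
  PU: pen up
  PD: pen down
  -- iteration 3/3 --
  FD 6.4: (0,25.2) -> (0,31.6) [heading=90, draw]
  PD: pen down
  PU: pen up
  PD: pen down
]
FD 1.1: (0,31.6) -> (0,32.7) [heading=90, draw]
FD 7.1: (0,32.7) -> (0,39.8) [heading=90, draw]
FD 6.2: (0,39.8) -> (0,46) [heading=90, draw]
Final: pos=(0,46), heading=90, 7 segment(s) drawn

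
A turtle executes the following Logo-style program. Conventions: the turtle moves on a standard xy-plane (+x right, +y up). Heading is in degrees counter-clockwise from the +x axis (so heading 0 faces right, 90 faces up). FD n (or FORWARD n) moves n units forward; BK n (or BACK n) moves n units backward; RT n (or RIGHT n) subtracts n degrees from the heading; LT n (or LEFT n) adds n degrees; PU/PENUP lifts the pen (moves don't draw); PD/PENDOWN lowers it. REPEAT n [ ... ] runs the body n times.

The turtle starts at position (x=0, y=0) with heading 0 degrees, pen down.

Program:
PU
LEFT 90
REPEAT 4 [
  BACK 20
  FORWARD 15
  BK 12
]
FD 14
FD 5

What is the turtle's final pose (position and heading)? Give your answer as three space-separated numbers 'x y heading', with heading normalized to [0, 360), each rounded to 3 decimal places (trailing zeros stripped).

Answer: 0 -49 90

Derivation:
Executing turtle program step by step:
Start: pos=(0,0), heading=0, pen down
PU: pen up
LT 90: heading 0 -> 90
REPEAT 4 [
  -- iteration 1/4 --
  BK 20: (0,0) -> (0,-20) [heading=90, move]
  FD 15: (0,-20) -> (0,-5) [heading=90, move]
  BK 12: (0,-5) -> (0,-17) [heading=90, move]
  -- iteration 2/4 --
  BK 20: (0,-17) -> (0,-37) [heading=90, move]
  FD 15: (0,-37) -> (0,-22) [heading=90, move]
  BK 12: (0,-22) -> (0,-34) [heading=90, move]
  -- iteration 3/4 --
  BK 20: (0,-34) -> (0,-54) [heading=90, move]
  FD 15: (0,-54) -> (0,-39) [heading=90, move]
  BK 12: (0,-39) -> (0,-51) [heading=90, move]
  -- iteration 4/4 --
  BK 20: (0,-51) -> (0,-71) [heading=90, move]
  FD 15: (0,-71) -> (0,-56) [heading=90, move]
  BK 12: (0,-56) -> (0,-68) [heading=90, move]
]
FD 14: (0,-68) -> (0,-54) [heading=90, move]
FD 5: (0,-54) -> (0,-49) [heading=90, move]
Final: pos=(0,-49), heading=90, 0 segment(s) drawn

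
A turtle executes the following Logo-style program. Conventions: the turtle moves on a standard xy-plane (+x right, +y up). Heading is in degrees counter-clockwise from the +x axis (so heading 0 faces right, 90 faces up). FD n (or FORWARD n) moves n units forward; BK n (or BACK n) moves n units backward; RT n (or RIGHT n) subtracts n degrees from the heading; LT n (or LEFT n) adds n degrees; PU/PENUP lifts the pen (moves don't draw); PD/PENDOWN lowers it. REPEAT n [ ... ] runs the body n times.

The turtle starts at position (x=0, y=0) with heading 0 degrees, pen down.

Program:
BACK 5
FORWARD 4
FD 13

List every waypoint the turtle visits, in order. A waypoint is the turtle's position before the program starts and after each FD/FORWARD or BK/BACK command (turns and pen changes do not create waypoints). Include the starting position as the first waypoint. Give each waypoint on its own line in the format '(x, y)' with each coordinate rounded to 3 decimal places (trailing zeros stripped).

Answer: (0, 0)
(-5, 0)
(-1, 0)
(12, 0)

Derivation:
Executing turtle program step by step:
Start: pos=(0,0), heading=0, pen down
BK 5: (0,0) -> (-5,0) [heading=0, draw]
FD 4: (-5,0) -> (-1,0) [heading=0, draw]
FD 13: (-1,0) -> (12,0) [heading=0, draw]
Final: pos=(12,0), heading=0, 3 segment(s) drawn
Waypoints (4 total):
(0, 0)
(-5, 0)
(-1, 0)
(12, 0)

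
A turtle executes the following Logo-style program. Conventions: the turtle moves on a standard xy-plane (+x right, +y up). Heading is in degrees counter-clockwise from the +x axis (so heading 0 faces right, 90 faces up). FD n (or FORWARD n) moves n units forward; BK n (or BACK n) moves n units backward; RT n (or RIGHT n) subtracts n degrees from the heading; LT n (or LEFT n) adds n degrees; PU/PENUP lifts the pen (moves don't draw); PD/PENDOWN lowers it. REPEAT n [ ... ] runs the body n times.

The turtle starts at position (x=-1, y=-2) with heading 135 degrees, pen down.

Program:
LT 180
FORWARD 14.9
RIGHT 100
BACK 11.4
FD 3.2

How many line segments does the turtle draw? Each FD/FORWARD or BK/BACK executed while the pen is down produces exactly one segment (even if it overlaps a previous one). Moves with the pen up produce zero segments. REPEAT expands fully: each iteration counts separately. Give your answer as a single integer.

Executing turtle program step by step:
Start: pos=(-1,-2), heading=135, pen down
LT 180: heading 135 -> 315
FD 14.9: (-1,-2) -> (9.536,-12.536) [heading=315, draw]
RT 100: heading 315 -> 215
BK 11.4: (9.536,-12.536) -> (18.874,-5.997) [heading=215, draw]
FD 3.2: (18.874,-5.997) -> (16.253,-7.833) [heading=215, draw]
Final: pos=(16.253,-7.833), heading=215, 3 segment(s) drawn
Segments drawn: 3

Answer: 3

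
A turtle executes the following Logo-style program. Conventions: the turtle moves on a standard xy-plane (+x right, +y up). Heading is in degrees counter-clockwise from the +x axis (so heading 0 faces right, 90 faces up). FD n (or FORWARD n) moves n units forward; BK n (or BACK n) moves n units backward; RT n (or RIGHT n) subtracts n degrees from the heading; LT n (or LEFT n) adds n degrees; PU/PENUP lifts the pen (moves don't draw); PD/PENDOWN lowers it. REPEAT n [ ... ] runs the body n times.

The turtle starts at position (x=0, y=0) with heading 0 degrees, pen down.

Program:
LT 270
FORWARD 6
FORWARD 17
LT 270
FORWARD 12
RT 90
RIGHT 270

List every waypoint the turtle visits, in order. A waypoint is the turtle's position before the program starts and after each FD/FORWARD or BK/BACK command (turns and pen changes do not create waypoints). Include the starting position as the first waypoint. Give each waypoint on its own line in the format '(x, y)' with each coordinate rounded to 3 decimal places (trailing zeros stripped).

Executing turtle program step by step:
Start: pos=(0,0), heading=0, pen down
LT 270: heading 0 -> 270
FD 6: (0,0) -> (0,-6) [heading=270, draw]
FD 17: (0,-6) -> (0,-23) [heading=270, draw]
LT 270: heading 270 -> 180
FD 12: (0,-23) -> (-12,-23) [heading=180, draw]
RT 90: heading 180 -> 90
RT 270: heading 90 -> 180
Final: pos=(-12,-23), heading=180, 3 segment(s) drawn
Waypoints (4 total):
(0, 0)
(0, -6)
(0, -23)
(-12, -23)

Answer: (0, 0)
(0, -6)
(0, -23)
(-12, -23)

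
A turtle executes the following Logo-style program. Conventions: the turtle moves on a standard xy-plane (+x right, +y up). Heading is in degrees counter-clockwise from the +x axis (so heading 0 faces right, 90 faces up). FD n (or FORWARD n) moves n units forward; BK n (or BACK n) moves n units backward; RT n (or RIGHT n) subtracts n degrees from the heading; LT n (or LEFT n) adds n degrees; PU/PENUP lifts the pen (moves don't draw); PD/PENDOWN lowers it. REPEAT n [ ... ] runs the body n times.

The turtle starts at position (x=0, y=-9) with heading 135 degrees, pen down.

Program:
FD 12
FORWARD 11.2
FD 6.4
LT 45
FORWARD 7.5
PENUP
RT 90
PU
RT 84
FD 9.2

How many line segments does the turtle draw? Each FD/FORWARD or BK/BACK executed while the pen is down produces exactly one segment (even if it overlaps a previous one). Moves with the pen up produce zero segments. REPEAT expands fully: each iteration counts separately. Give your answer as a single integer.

Answer: 4

Derivation:
Executing turtle program step by step:
Start: pos=(0,-9), heading=135, pen down
FD 12: (0,-9) -> (-8.485,-0.515) [heading=135, draw]
FD 11.2: (-8.485,-0.515) -> (-16.405,7.405) [heading=135, draw]
FD 6.4: (-16.405,7.405) -> (-20.93,11.93) [heading=135, draw]
LT 45: heading 135 -> 180
FD 7.5: (-20.93,11.93) -> (-28.43,11.93) [heading=180, draw]
PU: pen up
RT 90: heading 180 -> 90
PU: pen up
RT 84: heading 90 -> 6
FD 9.2: (-28.43,11.93) -> (-19.281,12.892) [heading=6, move]
Final: pos=(-19.281,12.892), heading=6, 4 segment(s) drawn
Segments drawn: 4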